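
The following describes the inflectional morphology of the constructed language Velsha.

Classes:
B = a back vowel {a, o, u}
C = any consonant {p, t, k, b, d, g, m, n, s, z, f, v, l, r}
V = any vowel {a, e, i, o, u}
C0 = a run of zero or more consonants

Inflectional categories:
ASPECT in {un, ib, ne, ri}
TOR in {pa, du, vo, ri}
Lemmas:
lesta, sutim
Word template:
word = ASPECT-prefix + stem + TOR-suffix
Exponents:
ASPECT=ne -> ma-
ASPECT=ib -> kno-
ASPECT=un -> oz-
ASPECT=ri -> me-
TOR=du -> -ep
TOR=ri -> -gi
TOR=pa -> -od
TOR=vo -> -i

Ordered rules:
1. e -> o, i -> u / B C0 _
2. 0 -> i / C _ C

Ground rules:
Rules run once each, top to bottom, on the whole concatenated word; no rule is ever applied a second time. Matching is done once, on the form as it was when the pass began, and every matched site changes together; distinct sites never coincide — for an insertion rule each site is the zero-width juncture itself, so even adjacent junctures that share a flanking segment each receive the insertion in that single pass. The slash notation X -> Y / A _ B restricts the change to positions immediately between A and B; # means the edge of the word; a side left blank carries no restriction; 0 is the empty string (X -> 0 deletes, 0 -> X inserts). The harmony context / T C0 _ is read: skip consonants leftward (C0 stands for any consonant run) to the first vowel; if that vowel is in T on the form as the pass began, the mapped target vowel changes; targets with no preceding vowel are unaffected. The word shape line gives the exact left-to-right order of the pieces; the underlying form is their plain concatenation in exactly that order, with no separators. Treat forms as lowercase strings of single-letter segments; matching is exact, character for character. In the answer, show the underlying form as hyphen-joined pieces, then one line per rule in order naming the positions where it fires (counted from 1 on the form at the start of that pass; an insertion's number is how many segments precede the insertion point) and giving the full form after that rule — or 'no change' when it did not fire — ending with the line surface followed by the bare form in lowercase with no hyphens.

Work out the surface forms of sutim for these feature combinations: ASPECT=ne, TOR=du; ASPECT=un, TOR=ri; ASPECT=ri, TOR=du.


cell ASPECT=ne, TOR=du:
underlying: ma-sutim-ep
1. e -> o, i -> u / B C0 _: fires at position(s) 6: masutumep
2. 0 -> i / C _ C: no change
surface: masutumep

cell ASPECT=un, TOR=ri:
underlying: oz-sutim-gi
1. e -> o, i -> u / B C0 _: fires at position(s) 6: ozsutumgi
2. 0 -> i / C _ C: inserts after position(s) 2, 7: ozisutumigi
surface: ozisutumigi

cell ASPECT=ri, TOR=du:
underlying: me-sutim-ep
1. e -> o, i -> u / B C0 _: fires at position(s) 6: mesutumep
2. 0 -> i / C _ C: no change
surface: mesutumep


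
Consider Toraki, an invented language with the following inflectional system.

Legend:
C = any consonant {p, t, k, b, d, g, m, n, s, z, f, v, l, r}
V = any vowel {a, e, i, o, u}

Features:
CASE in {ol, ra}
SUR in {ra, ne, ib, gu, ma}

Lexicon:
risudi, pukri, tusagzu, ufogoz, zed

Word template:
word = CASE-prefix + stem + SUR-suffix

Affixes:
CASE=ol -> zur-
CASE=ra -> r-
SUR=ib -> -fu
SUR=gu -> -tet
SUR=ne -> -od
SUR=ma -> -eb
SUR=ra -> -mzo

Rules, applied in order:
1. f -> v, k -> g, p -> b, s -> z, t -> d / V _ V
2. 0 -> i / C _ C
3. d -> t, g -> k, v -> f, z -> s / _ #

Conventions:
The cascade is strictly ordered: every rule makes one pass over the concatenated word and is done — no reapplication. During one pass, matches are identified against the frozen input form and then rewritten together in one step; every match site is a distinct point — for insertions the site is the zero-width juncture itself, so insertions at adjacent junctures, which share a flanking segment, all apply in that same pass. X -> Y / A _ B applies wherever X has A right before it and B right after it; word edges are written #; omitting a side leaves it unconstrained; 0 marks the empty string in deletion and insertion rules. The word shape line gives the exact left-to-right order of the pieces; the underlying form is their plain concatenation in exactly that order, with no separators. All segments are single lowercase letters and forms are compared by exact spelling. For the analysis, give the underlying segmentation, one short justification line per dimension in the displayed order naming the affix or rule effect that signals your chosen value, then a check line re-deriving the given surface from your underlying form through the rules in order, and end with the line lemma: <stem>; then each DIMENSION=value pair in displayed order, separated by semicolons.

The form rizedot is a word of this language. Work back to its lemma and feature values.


underlying: r-zed-od
CASE=ra - signalled by the affix r-
SUR=ne - signalled by the affix -od
check: rzedod -> rzedod -> rizedod -> rizedot
lemma: zed; CASE=ra; SUR=ne


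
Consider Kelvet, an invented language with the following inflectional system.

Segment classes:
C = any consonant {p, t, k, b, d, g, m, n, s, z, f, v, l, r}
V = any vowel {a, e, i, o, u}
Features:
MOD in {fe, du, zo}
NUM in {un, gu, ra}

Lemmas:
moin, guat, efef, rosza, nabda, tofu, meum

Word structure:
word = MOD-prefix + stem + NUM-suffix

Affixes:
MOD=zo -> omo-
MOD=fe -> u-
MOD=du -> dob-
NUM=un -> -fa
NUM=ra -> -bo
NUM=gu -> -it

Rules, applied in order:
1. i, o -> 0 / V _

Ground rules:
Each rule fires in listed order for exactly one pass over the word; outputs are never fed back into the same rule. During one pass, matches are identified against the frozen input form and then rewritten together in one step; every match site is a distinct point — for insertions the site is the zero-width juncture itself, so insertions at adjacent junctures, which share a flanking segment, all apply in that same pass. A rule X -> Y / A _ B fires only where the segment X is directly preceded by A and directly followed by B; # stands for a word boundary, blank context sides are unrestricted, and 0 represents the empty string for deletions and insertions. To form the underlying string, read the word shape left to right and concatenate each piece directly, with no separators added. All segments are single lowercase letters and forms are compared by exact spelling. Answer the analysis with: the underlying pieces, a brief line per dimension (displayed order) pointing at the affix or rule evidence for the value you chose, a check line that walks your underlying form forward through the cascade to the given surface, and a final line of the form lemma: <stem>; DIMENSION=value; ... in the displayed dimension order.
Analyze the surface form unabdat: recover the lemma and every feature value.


underlying: u-nabda-it
MOD=fe - signalled by the affix u-
NUM=gu - signalled by the affix -it
check: unabdait -> unabdat
lemma: nabda; MOD=fe; NUM=gu


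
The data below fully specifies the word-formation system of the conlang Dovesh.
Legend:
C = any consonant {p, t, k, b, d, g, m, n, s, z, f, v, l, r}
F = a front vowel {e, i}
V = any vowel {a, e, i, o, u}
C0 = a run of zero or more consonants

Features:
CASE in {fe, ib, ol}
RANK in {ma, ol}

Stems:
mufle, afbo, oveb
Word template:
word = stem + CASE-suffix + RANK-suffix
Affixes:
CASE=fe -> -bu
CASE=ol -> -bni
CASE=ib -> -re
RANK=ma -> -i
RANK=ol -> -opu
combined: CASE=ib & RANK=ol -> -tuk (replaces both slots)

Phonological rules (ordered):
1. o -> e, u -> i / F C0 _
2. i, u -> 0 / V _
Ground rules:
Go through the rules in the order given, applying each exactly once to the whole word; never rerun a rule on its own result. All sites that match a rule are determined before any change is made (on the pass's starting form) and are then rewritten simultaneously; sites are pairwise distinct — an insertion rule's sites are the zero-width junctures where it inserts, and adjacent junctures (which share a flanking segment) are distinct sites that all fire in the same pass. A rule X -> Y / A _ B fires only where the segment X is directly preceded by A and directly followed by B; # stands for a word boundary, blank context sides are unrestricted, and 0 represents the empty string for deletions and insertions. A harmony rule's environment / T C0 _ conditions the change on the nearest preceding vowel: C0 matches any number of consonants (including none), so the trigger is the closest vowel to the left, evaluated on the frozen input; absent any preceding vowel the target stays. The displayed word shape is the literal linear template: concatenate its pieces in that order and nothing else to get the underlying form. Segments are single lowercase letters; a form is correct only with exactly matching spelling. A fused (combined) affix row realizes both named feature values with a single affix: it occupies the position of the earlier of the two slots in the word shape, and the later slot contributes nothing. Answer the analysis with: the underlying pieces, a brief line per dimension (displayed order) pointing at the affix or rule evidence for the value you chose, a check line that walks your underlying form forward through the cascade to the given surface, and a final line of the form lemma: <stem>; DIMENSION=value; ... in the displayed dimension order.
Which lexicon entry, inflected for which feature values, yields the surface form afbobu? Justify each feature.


underlying: afbo-bu-i
CASE=fe - signalled by the affix -bu
RANK=ma - signalled by the affix -i
check: afbobui -> afbobui -> afbobu
lemma: afbo; CASE=fe; RANK=ma


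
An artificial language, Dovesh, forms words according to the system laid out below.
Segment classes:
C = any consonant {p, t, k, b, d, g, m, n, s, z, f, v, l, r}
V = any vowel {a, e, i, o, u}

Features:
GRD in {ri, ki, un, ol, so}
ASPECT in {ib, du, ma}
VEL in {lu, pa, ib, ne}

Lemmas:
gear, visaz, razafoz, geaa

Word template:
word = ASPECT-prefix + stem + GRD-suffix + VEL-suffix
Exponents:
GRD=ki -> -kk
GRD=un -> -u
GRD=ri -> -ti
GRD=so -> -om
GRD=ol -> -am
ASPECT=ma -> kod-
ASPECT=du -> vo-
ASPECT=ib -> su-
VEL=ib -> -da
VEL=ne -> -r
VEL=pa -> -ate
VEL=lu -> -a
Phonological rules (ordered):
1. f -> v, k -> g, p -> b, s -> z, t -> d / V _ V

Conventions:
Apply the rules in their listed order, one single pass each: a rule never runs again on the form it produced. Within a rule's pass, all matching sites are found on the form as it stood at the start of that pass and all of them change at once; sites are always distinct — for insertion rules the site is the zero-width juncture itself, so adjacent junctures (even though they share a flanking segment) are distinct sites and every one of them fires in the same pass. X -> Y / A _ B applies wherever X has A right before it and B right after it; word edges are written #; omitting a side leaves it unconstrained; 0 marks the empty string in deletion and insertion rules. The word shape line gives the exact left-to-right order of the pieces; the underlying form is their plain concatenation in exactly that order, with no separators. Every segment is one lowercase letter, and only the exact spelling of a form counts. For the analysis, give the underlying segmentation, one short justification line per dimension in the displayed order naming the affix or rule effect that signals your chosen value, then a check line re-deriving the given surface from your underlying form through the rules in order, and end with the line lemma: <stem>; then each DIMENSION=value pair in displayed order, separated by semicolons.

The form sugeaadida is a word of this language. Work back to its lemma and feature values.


underlying: su-geaa-ti-da
GRD=ri - signalled by the affix -ti
ASPECT=ib - signalled by the affix su-
VEL=ib - signalled by the affix -da
check: sugeaatida -> sugeaadida
lemma: geaa; GRD=ri; ASPECT=ib; VEL=ib


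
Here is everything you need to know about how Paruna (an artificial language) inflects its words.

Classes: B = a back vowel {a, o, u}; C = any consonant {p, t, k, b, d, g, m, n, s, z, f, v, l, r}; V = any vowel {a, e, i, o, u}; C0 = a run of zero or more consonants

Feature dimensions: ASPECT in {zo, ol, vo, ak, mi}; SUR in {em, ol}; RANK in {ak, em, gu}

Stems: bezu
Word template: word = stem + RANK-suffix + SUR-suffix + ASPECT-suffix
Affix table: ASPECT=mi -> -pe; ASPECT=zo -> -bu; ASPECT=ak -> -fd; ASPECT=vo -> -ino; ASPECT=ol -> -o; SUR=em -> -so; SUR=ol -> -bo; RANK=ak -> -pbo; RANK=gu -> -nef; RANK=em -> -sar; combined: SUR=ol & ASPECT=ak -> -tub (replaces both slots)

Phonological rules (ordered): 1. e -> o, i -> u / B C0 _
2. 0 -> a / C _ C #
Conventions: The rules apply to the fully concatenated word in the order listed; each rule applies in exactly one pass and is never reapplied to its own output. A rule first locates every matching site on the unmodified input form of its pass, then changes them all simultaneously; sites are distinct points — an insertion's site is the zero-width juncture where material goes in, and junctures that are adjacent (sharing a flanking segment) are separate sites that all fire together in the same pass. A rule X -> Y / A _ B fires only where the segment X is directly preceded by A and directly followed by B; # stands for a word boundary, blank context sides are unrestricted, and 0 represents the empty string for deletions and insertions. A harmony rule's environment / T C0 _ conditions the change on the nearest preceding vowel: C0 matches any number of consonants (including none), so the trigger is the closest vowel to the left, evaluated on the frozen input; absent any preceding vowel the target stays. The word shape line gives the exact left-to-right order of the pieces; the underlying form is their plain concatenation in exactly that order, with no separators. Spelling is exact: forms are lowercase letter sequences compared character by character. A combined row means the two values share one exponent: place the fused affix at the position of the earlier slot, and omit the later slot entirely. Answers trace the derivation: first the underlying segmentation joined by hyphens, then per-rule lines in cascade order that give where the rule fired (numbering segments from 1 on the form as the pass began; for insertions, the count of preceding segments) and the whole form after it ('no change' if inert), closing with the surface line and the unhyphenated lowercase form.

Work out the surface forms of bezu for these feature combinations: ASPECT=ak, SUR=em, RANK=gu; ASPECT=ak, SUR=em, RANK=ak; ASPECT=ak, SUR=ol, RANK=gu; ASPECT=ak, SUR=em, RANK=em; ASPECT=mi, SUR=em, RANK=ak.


cell ASPECT=ak, SUR=em, RANK=gu:
underlying: bezu-nef-so-fd
1. e -> o, i -> u / B C0 _: fires at position(s) 6: bezunofsofd
2. 0 -> a / C _ C #: inserts after position(s) 10: bezunofsofad
surface: bezunofsofad

cell ASPECT=ak, SUR=em, RANK=ak:
underlying: bezu-pbo-so-fd
1. e -> o, i -> u / B C0 _: no change
2. 0 -> a / C _ C #: inserts after position(s) 10: bezupbosofad
surface: bezupbosofad

cell ASPECT=ak, SUR=ol, RANK=gu:
underlying: bezu-nef-tub
1. e -> o, i -> u / B C0 _: fires at position(s) 6: bezunoftub
2. 0 -> a / C _ C #: no change
surface: bezunoftub

cell ASPECT=ak, SUR=em, RANK=em:
underlying: bezu-sar-so-fd
1. e -> o, i -> u / B C0 _: no change
2. 0 -> a / C _ C #: inserts after position(s) 10: bezusarsofad
surface: bezusarsofad

cell ASPECT=mi, SUR=em, RANK=ak:
underlying: bezu-pbo-so-pe
1. e -> o, i -> u / B C0 _: fires at position(s) 11: bezupbosopo
2. 0 -> a / C _ C #: no change
surface: bezupbosopo


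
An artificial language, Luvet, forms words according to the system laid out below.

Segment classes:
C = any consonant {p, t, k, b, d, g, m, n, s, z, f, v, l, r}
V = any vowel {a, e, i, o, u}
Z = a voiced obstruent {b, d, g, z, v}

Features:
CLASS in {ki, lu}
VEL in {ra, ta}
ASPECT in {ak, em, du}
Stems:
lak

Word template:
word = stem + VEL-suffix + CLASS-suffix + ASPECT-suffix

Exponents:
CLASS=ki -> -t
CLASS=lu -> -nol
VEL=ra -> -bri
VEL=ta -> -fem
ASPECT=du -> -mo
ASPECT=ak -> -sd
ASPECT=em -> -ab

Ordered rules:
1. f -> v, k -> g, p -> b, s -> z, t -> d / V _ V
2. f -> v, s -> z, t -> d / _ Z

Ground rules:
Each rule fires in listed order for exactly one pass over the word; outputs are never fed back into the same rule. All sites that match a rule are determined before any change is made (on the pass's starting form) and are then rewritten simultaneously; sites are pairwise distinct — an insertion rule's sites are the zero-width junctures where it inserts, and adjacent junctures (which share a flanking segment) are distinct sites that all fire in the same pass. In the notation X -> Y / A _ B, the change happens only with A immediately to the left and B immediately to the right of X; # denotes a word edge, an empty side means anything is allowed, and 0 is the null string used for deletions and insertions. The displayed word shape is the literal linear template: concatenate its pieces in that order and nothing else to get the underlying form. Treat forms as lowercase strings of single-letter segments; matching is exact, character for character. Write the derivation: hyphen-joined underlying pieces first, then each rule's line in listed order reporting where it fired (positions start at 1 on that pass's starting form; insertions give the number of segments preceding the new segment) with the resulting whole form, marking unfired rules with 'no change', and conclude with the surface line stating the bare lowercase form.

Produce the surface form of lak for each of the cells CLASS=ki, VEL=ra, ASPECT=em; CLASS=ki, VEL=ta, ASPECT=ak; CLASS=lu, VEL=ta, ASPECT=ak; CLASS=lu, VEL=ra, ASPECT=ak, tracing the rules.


cell CLASS=ki, VEL=ra, ASPECT=em:
underlying: lak-bri-t-ab
1. f -> v, k -> g, p -> b, s -> z, t -> d / V _ V: fires at position(s) 7: lakbridab
2. f -> v, s -> z, t -> d / _ Z: no change
surface: lakbridab

cell CLASS=ki, VEL=ta, ASPECT=ak:
underlying: lak-fem-t-sd
1. f -> v, k -> g, p -> b, s -> z, t -> d / V _ V: no change
2. f -> v, s -> z, t -> d / _ Z: fires at position(s) 8: lakfemtzd
surface: lakfemtzd

cell CLASS=lu, VEL=ta, ASPECT=ak:
underlying: lak-fem-nol-sd
1. f -> v, k -> g, p -> b, s -> z, t -> d / V _ V: no change
2. f -> v, s -> z, t -> d / _ Z: fires at position(s) 10: lakfemnolzd
surface: lakfemnolzd

cell CLASS=lu, VEL=ra, ASPECT=ak:
underlying: lak-bri-nol-sd
1. f -> v, k -> g, p -> b, s -> z, t -> d / V _ V: no change
2. f -> v, s -> z, t -> d / _ Z: fires at position(s) 10: lakbrinolzd
surface: lakbrinolzd


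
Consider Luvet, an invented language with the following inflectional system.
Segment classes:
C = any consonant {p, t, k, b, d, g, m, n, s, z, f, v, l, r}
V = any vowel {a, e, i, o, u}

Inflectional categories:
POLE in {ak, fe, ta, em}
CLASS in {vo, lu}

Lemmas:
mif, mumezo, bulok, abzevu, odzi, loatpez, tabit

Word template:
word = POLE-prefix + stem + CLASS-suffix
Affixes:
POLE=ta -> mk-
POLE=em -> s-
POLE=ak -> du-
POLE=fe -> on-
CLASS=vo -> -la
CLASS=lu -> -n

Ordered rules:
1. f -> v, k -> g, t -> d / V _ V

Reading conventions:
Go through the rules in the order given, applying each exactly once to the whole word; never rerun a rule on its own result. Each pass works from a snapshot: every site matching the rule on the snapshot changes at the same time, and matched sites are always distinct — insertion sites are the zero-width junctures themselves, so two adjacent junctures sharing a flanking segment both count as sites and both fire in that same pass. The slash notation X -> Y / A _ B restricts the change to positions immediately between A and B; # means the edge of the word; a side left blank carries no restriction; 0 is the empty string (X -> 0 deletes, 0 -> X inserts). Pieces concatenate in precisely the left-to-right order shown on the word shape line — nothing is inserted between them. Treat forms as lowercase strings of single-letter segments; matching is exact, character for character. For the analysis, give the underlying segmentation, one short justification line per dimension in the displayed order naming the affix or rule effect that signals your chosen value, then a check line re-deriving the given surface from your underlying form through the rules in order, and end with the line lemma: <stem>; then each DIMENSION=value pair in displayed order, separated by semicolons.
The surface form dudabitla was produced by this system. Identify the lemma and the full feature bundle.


underlying: du-tabit-la
POLE=ak - signalled by the affix du-
CLASS=vo - signalled by the affix -la
check: dutabitla -> dudabitla
lemma: tabit; POLE=ak; CLASS=vo


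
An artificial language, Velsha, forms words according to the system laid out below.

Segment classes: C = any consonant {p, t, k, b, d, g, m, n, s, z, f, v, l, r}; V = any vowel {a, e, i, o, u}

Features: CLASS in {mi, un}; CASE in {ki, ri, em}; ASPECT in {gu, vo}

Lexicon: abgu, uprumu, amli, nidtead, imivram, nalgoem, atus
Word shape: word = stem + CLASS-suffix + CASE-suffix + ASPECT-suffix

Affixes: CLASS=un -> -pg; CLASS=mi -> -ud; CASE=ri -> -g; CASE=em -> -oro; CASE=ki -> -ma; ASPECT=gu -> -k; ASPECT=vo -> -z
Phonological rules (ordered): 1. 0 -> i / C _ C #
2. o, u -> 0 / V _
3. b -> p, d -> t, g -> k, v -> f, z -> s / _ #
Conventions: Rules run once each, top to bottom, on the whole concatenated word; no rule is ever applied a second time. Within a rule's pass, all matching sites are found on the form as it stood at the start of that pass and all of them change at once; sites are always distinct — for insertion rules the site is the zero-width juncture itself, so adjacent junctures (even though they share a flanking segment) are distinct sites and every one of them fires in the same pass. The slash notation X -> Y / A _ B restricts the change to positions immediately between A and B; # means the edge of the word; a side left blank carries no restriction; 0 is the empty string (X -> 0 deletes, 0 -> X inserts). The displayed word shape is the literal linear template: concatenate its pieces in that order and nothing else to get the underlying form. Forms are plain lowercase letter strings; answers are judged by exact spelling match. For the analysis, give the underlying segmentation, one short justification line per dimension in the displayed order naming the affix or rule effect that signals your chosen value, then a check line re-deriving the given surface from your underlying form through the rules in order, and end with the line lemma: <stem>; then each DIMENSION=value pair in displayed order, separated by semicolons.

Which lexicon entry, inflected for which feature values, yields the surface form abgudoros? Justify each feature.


underlying: abgu-ud-oro-z
CLASS=mi - signalled by the affix -ud
CASE=em - signalled by the affix -oro
ASPECT=vo - signalled by the affix -z
check: abguudoroz -> abguudoroz -> abgudoroz -> abgudoros
lemma: abgu; CLASS=mi; CASE=em; ASPECT=vo


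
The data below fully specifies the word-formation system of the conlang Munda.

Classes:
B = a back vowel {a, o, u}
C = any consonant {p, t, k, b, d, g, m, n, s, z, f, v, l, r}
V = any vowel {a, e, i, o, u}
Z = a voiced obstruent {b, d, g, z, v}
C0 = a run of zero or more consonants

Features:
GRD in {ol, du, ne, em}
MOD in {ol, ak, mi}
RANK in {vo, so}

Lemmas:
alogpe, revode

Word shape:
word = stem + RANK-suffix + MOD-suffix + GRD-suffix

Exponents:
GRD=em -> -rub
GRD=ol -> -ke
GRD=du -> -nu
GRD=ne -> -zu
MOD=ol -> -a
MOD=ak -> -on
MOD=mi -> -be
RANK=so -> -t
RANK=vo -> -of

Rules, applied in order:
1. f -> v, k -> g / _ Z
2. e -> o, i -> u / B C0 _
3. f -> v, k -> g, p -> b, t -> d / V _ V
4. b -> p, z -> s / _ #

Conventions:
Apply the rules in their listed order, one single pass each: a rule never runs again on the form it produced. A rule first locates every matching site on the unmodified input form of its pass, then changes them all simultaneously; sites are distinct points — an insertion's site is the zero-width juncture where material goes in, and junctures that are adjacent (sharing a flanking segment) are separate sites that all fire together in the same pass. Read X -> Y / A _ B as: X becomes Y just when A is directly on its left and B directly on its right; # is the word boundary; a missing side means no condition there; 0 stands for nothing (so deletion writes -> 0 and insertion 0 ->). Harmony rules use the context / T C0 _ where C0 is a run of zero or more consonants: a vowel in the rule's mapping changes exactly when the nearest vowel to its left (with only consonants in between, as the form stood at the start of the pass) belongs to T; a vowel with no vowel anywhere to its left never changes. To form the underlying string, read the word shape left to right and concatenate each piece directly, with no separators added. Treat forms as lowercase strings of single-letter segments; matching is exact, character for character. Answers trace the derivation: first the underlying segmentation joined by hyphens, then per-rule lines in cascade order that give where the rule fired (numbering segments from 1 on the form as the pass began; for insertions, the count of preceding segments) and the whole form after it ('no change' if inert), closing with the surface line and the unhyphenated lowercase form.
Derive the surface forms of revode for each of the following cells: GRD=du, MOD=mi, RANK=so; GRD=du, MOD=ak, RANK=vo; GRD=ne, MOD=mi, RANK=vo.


cell GRD=du, MOD=mi, RANK=so:
underlying: revode-t-be-nu
1. f -> v, k -> g / _ Z: no change
2. e -> o, i -> u / B C0 _: fires at position(s) 6: revodotbenu
3. f -> v, k -> g, p -> b, t -> d / V _ V: no change
4. b -> p, z -> s / _ #: no change
surface: revodotbenu

cell GRD=du, MOD=ak, RANK=vo:
underlying: revode-of-on-nu
1. f -> v, k -> g / _ Z: no change
2. e -> o, i -> u / B C0 _: fires at position(s) 6: revodoofonnu
3. f -> v, k -> g, p -> b, t -> d / V _ V: fires at position(s) 8: revodoovonnu
4. b -> p, z -> s / _ #: no change
surface: revodoovonnu

cell GRD=ne, MOD=mi, RANK=vo:
underlying: revode-of-be-zu
1. f -> v, k -> g / _ Z: fires at position(s) 8: revodeovbezu
2. e -> o, i -> u / B C0 _: fires at position(s) 6, 10: revodoovbozu
3. f -> v, k -> g, p -> b, t -> d / V _ V: no change
4. b -> p, z -> s / _ #: no change
surface: revodoovbozu


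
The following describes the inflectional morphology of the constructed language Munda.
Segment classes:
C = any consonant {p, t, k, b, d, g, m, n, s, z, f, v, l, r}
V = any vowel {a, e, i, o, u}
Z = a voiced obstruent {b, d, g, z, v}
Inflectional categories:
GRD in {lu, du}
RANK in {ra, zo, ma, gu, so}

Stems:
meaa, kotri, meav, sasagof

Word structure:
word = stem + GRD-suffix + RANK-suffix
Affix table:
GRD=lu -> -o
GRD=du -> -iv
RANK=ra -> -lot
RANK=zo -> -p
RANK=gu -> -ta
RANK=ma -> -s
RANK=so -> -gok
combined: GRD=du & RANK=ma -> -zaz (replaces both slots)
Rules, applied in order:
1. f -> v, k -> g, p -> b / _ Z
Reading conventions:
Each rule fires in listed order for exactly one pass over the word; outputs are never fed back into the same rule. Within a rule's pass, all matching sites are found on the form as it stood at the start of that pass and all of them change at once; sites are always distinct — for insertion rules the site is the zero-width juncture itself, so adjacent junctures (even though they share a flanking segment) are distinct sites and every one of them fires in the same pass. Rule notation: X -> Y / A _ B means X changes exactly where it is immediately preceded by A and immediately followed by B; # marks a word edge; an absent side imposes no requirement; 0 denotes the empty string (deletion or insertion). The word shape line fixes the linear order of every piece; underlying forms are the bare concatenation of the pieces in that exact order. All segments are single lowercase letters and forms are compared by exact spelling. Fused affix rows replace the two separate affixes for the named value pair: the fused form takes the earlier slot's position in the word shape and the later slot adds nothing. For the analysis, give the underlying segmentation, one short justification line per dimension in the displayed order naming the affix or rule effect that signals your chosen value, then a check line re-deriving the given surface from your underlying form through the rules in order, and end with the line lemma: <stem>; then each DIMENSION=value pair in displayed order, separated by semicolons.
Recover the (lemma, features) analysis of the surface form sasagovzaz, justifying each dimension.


underlying: sasagof-zaz
GRD=du - signalled by the combined affix row
RANK=ma - signalled by the combined affix row
check: sasagofzaz -> sasagovzaz
lemma: sasagof; GRD=du; RANK=ma


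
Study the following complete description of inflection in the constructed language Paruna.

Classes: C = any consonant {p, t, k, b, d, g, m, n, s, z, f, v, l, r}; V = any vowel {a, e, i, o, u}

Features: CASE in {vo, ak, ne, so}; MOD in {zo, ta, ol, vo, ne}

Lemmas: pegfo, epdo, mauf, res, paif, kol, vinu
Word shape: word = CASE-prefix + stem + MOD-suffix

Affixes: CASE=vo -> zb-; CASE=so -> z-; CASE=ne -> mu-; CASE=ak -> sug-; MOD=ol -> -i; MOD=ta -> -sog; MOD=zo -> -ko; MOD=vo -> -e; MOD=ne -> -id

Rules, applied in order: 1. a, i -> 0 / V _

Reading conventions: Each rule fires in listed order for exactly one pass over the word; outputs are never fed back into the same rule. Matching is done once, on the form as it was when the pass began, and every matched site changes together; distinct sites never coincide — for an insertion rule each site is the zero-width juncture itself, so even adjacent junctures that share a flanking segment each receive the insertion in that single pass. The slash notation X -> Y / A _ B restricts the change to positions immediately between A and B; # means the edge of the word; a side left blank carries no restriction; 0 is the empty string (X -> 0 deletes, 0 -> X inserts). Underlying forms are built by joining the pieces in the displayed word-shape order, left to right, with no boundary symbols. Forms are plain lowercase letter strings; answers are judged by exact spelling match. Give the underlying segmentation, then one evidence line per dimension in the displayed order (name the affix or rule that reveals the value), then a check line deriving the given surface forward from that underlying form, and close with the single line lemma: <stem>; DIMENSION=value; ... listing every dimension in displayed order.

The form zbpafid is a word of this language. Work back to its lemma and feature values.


underlying: zb-paif-id
CASE=vo - signalled by the affix zb-
MOD=ne - signalled by the affix -id
check: zbpaifid -> zbpafid
lemma: paif; CASE=vo; MOD=ne


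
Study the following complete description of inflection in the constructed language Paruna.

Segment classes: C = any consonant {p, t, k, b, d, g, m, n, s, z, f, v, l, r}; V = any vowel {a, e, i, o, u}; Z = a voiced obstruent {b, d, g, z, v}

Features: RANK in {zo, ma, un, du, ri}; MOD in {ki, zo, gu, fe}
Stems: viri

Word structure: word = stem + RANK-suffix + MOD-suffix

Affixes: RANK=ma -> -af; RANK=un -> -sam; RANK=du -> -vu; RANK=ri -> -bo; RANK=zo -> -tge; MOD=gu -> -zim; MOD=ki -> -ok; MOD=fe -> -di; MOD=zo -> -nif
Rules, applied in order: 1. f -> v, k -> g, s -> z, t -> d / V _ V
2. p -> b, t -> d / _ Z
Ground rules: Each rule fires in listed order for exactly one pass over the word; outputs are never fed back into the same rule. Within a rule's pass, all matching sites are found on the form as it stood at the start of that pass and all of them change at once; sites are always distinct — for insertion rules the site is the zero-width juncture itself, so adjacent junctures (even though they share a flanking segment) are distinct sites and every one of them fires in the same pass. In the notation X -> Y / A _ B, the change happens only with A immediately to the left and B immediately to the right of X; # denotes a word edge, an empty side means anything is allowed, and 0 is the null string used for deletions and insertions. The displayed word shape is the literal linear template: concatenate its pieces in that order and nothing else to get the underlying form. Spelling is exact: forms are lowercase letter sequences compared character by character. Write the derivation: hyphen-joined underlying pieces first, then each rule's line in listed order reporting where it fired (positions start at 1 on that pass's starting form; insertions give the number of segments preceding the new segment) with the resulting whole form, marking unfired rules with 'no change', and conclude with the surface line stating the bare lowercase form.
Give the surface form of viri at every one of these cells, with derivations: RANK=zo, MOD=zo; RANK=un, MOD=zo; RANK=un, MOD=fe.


cell RANK=zo, MOD=zo:
underlying: viri-tge-nif
1. f -> v, k -> g, s -> z, t -> d / V _ V: no change
2. p -> b, t -> d / _ Z: fires at position(s) 5: viridgenif
surface: viridgenif

cell RANK=un, MOD=zo:
underlying: viri-sam-nif
1. f -> v, k -> g, s -> z, t -> d / V _ V: fires at position(s) 5: virizamnif
2. p -> b, t -> d / _ Z: no change
surface: virizamnif

cell RANK=un, MOD=fe:
underlying: viri-sam-di
1. f -> v, k -> g, s -> z, t -> d / V _ V: fires at position(s) 5: virizamdi
2. p -> b, t -> d / _ Z: no change
surface: virizamdi


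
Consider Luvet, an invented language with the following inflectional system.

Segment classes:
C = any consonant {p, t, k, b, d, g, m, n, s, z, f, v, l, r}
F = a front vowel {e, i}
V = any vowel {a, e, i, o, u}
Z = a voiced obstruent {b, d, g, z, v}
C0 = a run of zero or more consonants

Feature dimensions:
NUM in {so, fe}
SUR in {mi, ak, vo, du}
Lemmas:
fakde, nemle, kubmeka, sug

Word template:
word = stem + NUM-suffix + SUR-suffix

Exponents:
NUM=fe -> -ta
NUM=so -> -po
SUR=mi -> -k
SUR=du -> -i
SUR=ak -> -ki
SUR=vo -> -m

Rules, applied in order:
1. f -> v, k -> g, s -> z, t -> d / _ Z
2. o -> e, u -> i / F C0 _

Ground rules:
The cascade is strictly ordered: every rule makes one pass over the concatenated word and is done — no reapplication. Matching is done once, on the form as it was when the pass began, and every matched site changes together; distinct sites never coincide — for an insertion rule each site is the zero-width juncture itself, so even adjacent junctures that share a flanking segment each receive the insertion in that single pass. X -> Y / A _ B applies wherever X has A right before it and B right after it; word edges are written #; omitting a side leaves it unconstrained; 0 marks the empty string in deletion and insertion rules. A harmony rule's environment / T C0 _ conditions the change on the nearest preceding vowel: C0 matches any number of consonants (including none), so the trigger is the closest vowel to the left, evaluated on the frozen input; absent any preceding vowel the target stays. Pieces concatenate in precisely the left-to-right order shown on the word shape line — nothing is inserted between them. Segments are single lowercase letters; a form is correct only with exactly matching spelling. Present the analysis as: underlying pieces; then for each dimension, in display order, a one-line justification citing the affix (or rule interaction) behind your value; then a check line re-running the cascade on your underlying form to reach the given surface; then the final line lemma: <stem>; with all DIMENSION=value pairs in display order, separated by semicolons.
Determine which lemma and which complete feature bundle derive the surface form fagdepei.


underlying: fakde-po-i
NUM=so - signalled by the affix -po
SUR=du - signalled by the affix -i
check: fakdepoi -> fagdepoi -> fagdepei
lemma: fakde; NUM=so; SUR=du


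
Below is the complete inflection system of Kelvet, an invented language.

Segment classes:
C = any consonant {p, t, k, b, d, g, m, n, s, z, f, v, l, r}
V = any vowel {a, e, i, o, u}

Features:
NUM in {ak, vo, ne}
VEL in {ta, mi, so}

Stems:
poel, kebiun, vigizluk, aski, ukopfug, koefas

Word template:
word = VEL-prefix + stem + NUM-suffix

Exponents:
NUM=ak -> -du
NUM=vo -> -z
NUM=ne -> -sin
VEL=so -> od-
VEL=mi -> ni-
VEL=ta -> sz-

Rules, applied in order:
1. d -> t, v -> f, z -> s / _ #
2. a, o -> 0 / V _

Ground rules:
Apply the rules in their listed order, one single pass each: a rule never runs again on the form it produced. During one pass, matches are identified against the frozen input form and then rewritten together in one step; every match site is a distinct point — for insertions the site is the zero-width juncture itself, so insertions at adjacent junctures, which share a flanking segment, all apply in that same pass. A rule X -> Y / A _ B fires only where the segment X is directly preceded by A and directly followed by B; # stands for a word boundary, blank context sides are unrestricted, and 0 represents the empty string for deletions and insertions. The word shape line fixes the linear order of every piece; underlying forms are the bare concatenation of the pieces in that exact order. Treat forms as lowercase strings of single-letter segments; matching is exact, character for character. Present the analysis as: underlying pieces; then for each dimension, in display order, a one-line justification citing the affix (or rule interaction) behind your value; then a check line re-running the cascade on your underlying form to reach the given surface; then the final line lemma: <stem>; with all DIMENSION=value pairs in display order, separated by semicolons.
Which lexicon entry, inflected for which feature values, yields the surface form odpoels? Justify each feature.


underlying: od-poel-z
NUM=vo - signalled by the affix -z
VEL=so - signalled by the affix od-
check: odpoelz -> odpoels -> odpoels
lemma: poel; NUM=vo; VEL=so


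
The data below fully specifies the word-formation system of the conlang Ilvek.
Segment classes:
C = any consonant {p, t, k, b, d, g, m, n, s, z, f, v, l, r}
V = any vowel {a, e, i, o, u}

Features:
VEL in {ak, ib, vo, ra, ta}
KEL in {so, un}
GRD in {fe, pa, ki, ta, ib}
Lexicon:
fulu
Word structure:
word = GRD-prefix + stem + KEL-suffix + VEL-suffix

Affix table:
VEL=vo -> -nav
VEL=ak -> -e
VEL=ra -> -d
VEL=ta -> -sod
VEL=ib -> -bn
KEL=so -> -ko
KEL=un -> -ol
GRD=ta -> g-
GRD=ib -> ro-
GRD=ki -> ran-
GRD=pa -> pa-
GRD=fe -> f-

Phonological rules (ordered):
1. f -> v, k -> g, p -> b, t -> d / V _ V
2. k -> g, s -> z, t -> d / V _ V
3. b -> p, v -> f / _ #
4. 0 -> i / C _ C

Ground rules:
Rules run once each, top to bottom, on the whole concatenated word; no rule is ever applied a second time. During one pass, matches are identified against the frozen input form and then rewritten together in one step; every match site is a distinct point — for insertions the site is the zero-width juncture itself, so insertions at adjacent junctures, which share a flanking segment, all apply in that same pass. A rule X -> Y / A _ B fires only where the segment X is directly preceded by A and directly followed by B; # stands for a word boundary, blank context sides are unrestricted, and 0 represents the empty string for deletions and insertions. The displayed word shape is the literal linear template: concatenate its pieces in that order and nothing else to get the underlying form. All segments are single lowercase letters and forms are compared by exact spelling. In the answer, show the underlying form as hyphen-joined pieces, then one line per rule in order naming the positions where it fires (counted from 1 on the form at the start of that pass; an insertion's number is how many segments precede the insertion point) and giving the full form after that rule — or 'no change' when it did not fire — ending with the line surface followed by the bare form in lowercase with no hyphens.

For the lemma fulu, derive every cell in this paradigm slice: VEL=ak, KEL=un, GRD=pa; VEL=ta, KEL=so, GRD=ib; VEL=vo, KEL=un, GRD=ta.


cell VEL=ak, KEL=un, GRD=pa:
underlying: pa-fulu-ol-e
1. f -> v, k -> g, p -> b, t -> d / V _ V: fires at position(s) 3: pavuluole
2. k -> g, s -> z, t -> d / V _ V: no change
3. b -> p, v -> f / _ #: no change
4. 0 -> i / C _ C: no change
surface: pavuluole

cell VEL=ta, KEL=so, GRD=ib:
underlying: ro-fulu-ko-sod
1. f -> v, k -> g, p -> b, t -> d / V _ V: fires at position(s) 3, 7: rovulugosod
2. k -> g, s -> z, t -> d / V _ V: fires at position(s) 9: rovulugozod
3. b -> p, v -> f / _ #: no change
4. 0 -> i / C _ C: no change
surface: rovulugozod

cell VEL=vo, KEL=un, GRD=ta:
underlying: g-fulu-ol-nav
1. f -> v, k -> g, p -> b, t -> d / V _ V: no change
2. k -> g, s -> z, t -> d / V _ V: no change
3. b -> p, v -> f / _ #: fires at position(s) 10: gfuluolnaf
4. 0 -> i / C _ C: inserts after position(s) 1, 7: gifuluolinaf
surface: gifuluolinaf
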